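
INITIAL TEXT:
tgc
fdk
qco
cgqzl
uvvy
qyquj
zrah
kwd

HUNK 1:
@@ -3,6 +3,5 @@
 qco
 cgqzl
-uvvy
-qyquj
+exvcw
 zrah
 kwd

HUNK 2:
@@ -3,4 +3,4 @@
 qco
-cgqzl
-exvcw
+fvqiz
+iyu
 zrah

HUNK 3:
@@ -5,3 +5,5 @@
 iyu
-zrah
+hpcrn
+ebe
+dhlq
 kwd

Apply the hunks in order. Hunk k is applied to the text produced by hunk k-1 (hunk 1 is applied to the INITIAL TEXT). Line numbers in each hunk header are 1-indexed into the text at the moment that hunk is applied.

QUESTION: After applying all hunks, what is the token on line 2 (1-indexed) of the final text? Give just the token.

Answer: fdk

Derivation:
Hunk 1: at line 3 remove [uvvy,qyquj] add [exvcw] -> 7 lines: tgc fdk qco cgqzl exvcw zrah kwd
Hunk 2: at line 3 remove [cgqzl,exvcw] add [fvqiz,iyu] -> 7 lines: tgc fdk qco fvqiz iyu zrah kwd
Hunk 3: at line 5 remove [zrah] add [hpcrn,ebe,dhlq] -> 9 lines: tgc fdk qco fvqiz iyu hpcrn ebe dhlq kwd
Final line 2: fdk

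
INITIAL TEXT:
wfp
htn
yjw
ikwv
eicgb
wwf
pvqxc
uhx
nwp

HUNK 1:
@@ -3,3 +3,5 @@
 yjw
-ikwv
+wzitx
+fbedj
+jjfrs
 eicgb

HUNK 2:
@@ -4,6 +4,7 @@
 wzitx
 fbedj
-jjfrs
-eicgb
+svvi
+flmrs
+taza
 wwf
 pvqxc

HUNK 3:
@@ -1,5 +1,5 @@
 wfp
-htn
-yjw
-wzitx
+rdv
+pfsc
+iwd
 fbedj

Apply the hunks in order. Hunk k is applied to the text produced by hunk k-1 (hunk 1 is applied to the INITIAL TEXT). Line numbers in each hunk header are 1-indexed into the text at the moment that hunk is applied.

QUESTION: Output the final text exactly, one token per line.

Hunk 1: at line 3 remove [ikwv] add [wzitx,fbedj,jjfrs] -> 11 lines: wfp htn yjw wzitx fbedj jjfrs eicgb wwf pvqxc uhx nwp
Hunk 2: at line 4 remove [jjfrs,eicgb] add [svvi,flmrs,taza] -> 12 lines: wfp htn yjw wzitx fbedj svvi flmrs taza wwf pvqxc uhx nwp
Hunk 3: at line 1 remove [htn,yjw,wzitx] add [rdv,pfsc,iwd] -> 12 lines: wfp rdv pfsc iwd fbedj svvi flmrs taza wwf pvqxc uhx nwp

Answer: wfp
rdv
pfsc
iwd
fbedj
svvi
flmrs
taza
wwf
pvqxc
uhx
nwp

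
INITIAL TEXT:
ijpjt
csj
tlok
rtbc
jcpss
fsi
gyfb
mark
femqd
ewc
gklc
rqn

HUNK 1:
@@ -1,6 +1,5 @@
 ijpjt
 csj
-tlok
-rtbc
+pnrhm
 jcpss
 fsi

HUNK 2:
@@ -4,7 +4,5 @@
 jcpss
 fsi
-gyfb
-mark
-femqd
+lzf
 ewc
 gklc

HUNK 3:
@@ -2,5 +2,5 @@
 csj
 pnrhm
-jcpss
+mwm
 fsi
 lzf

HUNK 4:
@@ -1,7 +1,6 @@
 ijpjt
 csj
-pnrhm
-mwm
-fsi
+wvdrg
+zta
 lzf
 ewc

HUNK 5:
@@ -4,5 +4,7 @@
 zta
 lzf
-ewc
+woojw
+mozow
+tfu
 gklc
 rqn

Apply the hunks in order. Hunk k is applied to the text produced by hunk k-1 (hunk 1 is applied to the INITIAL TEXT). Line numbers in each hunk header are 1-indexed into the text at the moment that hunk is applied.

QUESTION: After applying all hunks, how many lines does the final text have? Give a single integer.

Hunk 1: at line 1 remove [tlok,rtbc] add [pnrhm] -> 11 lines: ijpjt csj pnrhm jcpss fsi gyfb mark femqd ewc gklc rqn
Hunk 2: at line 4 remove [gyfb,mark,femqd] add [lzf] -> 9 lines: ijpjt csj pnrhm jcpss fsi lzf ewc gklc rqn
Hunk 3: at line 2 remove [jcpss] add [mwm] -> 9 lines: ijpjt csj pnrhm mwm fsi lzf ewc gklc rqn
Hunk 4: at line 1 remove [pnrhm,mwm,fsi] add [wvdrg,zta] -> 8 lines: ijpjt csj wvdrg zta lzf ewc gklc rqn
Hunk 5: at line 4 remove [ewc] add [woojw,mozow,tfu] -> 10 lines: ijpjt csj wvdrg zta lzf woojw mozow tfu gklc rqn
Final line count: 10

Answer: 10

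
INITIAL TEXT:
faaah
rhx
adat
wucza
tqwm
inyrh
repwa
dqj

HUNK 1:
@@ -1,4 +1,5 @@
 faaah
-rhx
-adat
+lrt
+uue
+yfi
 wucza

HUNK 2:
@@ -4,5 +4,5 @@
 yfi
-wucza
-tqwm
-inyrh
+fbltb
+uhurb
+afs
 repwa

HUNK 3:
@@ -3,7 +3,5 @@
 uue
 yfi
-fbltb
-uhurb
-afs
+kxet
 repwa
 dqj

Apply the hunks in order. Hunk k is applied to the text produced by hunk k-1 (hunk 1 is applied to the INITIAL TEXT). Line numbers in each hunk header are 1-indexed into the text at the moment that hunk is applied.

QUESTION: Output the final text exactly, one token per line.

Answer: faaah
lrt
uue
yfi
kxet
repwa
dqj

Derivation:
Hunk 1: at line 1 remove [rhx,adat] add [lrt,uue,yfi] -> 9 lines: faaah lrt uue yfi wucza tqwm inyrh repwa dqj
Hunk 2: at line 4 remove [wucza,tqwm,inyrh] add [fbltb,uhurb,afs] -> 9 lines: faaah lrt uue yfi fbltb uhurb afs repwa dqj
Hunk 3: at line 3 remove [fbltb,uhurb,afs] add [kxet] -> 7 lines: faaah lrt uue yfi kxet repwa dqj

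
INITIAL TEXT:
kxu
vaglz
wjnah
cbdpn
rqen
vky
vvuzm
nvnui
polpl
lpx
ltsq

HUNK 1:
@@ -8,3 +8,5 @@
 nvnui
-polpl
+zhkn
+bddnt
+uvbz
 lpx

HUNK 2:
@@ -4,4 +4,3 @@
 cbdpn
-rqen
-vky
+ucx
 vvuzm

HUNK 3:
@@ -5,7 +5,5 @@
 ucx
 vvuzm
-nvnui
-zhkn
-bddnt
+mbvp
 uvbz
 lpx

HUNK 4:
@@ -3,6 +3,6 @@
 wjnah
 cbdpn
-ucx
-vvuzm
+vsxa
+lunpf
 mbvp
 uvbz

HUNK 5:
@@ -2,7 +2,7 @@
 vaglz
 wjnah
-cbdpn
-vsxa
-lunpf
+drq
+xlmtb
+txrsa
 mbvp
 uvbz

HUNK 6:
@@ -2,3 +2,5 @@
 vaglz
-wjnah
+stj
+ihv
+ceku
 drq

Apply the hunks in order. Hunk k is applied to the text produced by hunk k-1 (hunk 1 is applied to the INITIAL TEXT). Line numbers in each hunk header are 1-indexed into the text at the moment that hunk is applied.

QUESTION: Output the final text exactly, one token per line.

Hunk 1: at line 8 remove [polpl] add [zhkn,bddnt,uvbz] -> 13 lines: kxu vaglz wjnah cbdpn rqen vky vvuzm nvnui zhkn bddnt uvbz lpx ltsq
Hunk 2: at line 4 remove [rqen,vky] add [ucx] -> 12 lines: kxu vaglz wjnah cbdpn ucx vvuzm nvnui zhkn bddnt uvbz lpx ltsq
Hunk 3: at line 5 remove [nvnui,zhkn,bddnt] add [mbvp] -> 10 lines: kxu vaglz wjnah cbdpn ucx vvuzm mbvp uvbz lpx ltsq
Hunk 4: at line 3 remove [ucx,vvuzm] add [vsxa,lunpf] -> 10 lines: kxu vaglz wjnah cbdpn vsxa lunpf mbvp uvbz lpx ltsq
Hunk 5: at line 2 remove [cbdpn,vsxa,lunpf] add [drq,xlmtb,txrsa] -> 10 lines: kxu vaglz wjnah drq xlmtb txrsa mbvp uvbz lpx ltsq
Hunk 6: at line 2 remove [wjnah] add [stj,ihv,ceku] -> 12 lines: kxu vaglz stj ihv ceku drq xlmtb txrsa mbvp uvbz lpx ltsq

Answer: kxu
vaglz
stj
ihv
ceku
drq
xlmtb
txrsa
mbvp
uvbz
lpx
ltsq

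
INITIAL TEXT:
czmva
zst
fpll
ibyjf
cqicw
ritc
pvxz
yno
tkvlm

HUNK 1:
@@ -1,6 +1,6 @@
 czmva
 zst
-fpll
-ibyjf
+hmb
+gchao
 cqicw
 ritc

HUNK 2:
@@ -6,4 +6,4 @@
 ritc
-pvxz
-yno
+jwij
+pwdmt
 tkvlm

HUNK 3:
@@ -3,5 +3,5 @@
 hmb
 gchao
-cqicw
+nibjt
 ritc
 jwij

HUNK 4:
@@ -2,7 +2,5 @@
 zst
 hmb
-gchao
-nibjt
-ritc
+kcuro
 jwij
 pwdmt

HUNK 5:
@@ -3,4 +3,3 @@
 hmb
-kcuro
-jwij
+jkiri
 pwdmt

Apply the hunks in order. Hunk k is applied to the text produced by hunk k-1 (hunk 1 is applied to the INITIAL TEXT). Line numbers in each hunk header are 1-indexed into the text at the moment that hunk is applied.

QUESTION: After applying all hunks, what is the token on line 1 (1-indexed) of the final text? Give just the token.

Answer: czmva

Derivation:
Hunk 1: at line 1 remove [fpll,ibyjf] add [hmb,gchao] -> 9 lines: czmva zst hmb gchao cqicw ritc pvxz yno tkvlm
Hunk 2: at line 6 remove [pvxz,yno] add [jwij,pwdmt] -> 9 lines: czmva zst hmb gchao cqicw ritc jwij pwdmt tkvlm
Hunk 3: at line 3 remove [cqicw] add [nibjt] -> 9 lines: czmva zst hmb gchao nibjt ritc jwij pwdmt tkvlm
Hunk 4: at line 2 remove [gchao,nibjt,ritc] add [kcuro] -> 7 lines: czmva zst hmb kcuro jwij pwdmt tkvlm
Hunk 5: at line 3 remove [kcuro,jwij] add [jkiri] -> 6 lines: czmva zst hmb jkiri pwdmt tkvlm
Final line 1: czmva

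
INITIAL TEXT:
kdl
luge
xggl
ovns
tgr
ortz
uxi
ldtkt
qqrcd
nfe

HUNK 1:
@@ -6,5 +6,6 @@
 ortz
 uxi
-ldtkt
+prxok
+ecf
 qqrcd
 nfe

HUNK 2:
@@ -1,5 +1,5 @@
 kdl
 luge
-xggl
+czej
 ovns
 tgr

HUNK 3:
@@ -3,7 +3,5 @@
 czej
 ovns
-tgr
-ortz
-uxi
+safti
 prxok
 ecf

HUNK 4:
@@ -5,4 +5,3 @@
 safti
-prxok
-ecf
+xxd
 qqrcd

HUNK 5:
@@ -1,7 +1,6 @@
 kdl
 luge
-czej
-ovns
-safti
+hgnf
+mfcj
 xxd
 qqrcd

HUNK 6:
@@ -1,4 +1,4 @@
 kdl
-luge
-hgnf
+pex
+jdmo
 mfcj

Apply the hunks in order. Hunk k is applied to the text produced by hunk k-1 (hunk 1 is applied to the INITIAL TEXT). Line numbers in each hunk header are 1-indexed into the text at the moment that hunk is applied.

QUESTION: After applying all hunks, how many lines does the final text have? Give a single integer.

Answer: 7

Derivation:
Hunk 1: at line 6 remove [ldtkt] add [prxok,ecf] -> 11 lines: kdl luge xggl ovns tgr ortz uxi prxok ecf qqrcd nfe
Hunk 2: at line 1 remove [xggl] add [czej] -> 11 lines: kdl luge czej ovns tgr ortz uxi prxok ecf qqrcd nfe
Hunk 3: at line 3 remove [tgr,ortz,uxi] add [safti] -> 9 lines: kdl luge czej ovns safti prxok ecf qqrcd nfe
Hunk 4: at line 5 remove [prxok,ecf] add [xxd] -> 8 lines: kdl luge czej ovns safti xxd qqrcd nfe
Hunk 5: at line 1 remove [czej,ovns,safti] add [hgnf,mfcj] -> 7 lines: kdl luge hgnf mfcj xxd qqrcd nfe
Hunk 6: at line 1 remove [luge,hgnf] add [pex,jdmo] -> 7 lines: kdl pex jdmo mfcj xxd qqrcd nfe
Final line count: 7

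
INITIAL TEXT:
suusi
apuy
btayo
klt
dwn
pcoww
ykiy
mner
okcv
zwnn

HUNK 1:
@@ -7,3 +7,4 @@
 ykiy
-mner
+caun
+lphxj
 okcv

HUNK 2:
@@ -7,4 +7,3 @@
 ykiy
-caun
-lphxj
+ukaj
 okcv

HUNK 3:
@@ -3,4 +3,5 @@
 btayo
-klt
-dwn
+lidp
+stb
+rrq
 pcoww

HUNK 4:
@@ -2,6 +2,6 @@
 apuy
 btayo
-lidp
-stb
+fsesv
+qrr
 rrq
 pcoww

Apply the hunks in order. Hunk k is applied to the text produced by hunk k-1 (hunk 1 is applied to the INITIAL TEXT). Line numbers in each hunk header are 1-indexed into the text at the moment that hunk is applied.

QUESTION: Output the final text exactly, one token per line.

Hunk 1: at line 7 remove [mner] add [caun,lphxj] -> 11 lines: suusi apuy btayo klt dwn pcoww ykiy caun lphxj okcv zwnn
Hunk 2: at line 7 remove [caun,lphxj] add [ukaj] -> 10 lines: suusi apuy btayo klt dwn pcoww ykiy ukaj okcv zwnn
Hunk 3: at line 3 remove [klt,dwn] add [lidp,stb,rrq] -> 11 lines: suusi apuy btayo lidp stb rrq pcoww ykiy ukaj okcv zwnn
Hunk 4: at line 2 remove [lidp,stb] add [fsesv,qrr] -> 11 lines: suusi apuy btayo fsesv qrr rrq pcoww ykiy ukaj okcv zwnn

Answer: suusi
apuy
btayo
fsesv
qrr
rrq
pcoww
ykiy
ukaj
okcv
zwnn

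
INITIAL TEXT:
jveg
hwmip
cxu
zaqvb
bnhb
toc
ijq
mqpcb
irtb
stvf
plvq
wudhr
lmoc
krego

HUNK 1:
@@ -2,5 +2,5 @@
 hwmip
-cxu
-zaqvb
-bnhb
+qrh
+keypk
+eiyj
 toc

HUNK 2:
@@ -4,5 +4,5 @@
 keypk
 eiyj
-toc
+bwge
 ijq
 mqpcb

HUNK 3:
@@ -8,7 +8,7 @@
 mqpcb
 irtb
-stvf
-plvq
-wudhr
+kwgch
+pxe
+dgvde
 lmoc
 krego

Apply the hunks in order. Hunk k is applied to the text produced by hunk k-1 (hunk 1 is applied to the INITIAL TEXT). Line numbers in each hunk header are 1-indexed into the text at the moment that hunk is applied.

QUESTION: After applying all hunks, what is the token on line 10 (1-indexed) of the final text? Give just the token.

Hunk 1: at line 2 remove [cxu,zaqvb,bnhb] add [qrh,keypk,eiyj] -> 14 lines: jveg hwmip qrh keypk eiyj toc ijq mqpcb irtb stvf plvq wudhr lmoc krego
Hunk 2: at line 4 remove [toc] add [bwge] -> 14 lines: jveg hwmip qrh keypk eiyj bwge ijq mqpcb irtb stvf plvq wudhr lmoc krego
Hunk 3: at line 8 remove [stvf,plvq,wudhr] add [kwgch,pxe,dgvde] -> 14 lines: jveg hwmip qrh keypk eiyj bwge ijq mqpcb irtb kwgch pxe dgvde lmoc krego
Final line 10: kwgch

Answer: kwgch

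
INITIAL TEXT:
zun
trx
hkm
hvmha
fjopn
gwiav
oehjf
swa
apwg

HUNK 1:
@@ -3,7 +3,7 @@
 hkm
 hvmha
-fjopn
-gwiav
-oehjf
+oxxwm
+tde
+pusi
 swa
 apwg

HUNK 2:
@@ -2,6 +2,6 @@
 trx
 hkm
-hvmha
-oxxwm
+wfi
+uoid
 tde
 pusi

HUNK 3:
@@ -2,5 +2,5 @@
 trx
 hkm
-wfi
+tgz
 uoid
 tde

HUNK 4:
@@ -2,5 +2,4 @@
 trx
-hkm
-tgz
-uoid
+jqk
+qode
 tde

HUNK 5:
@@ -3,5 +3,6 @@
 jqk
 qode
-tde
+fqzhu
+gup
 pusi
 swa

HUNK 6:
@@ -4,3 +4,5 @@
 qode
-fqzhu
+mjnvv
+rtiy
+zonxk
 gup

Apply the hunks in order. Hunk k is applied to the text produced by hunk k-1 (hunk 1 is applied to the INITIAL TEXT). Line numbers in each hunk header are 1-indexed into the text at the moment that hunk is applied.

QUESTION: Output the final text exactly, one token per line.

Answer: zun
trx
jqk
qode
mjnvv
rtiy
zonxk
gup
pusi
swa
apwg

Derivation:
Hunk 1: at line 3 remove [fjopn,gwiav,oehjf] add [oxxwm,tde,pusi] -> 9 lines: zun trx hkm hvmha oxxwm tde pusi swa apwg
Hunk 2: at line 2 remove [hvmha,oxxwm] add [wfi,uoid] -> 9 lines: zun trx hkm wfi uoid tde pusi swa apwg
Hunk 3: at line 2 remove [wfi] add [tgz] -> 9 lines: zun trx hkm tgz uoid tde pusi swa apwg
Hunk 4: at line 2 remove [hkm,tgz,uoid] add [jqk,qode] -> 8 lines: zun trx jqk qode tde pusi swa apwg
Hunk 5: at line 3 remove [tde] add [fqzhu,gup] -> 9 lines: zun trx jqk qode fqzhu gup pusi swa apwg
Hunk 6: at line 4 remove [fqzhu] add [mjnvv,rtiy,zonxk] -> 11 lines: zun trx jqk qode mjnvv rtiy zonxk gup pusi swa apwg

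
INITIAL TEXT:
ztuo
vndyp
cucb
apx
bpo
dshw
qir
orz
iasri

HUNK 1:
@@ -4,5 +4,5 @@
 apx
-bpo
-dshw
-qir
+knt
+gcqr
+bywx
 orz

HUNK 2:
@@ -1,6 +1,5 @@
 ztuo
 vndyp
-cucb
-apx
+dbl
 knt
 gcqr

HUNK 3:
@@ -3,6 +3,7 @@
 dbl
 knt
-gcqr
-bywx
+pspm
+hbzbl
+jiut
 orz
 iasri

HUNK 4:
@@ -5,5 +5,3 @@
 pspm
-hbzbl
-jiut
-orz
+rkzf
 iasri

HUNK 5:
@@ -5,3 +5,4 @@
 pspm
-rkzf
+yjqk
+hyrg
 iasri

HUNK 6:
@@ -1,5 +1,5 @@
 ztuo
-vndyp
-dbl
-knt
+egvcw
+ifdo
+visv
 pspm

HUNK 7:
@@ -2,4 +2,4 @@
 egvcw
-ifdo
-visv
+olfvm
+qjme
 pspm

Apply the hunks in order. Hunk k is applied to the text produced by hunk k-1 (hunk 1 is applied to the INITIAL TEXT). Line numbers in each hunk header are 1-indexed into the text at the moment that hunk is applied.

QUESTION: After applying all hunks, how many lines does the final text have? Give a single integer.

Answer: 8

Derivation:
Hunk 1: at line 4 remove [bpo,dshw,qir] add [knt,gcqr,bywx] -> 9 lines: ztuo vndyp cucb apx knt gcqr bywx orz iasri
Hunk 2: at line 1 remove [cucb,apx] add [dbl] -> 8 lines: ztuo vndyp dbl knt gcqr bywx orz iasri
Hunk 3: at line 3 remove [gcqr,bywx] add [pspm,hbzbl,jiut] -> 9 lines: ztuo vndyp dbl knt pspm hbzbl jiut orz iasri
Hunk 4: at line 5 remove [hbzbl,jiut,orz] add [rkzf] -> 7 lines: ztuo vndyp dbl knt pspm rkzf iasri
Hunk 5: at line 5 remove [rkzf] add [yjqk,hyrg] -> 8 lines: ztuo vndyp dbl knt pspm yjqk hyrg iasri
Hunk 6: at line 1 remove [vndyp,dbl,knt] add [egvcw,ifdo,visv] -> 8 lines: ztuo egvcw ifdo visv pspm yjqk hyrg iasri
Hunk 7: at line 2 remove [ifdo,visv] add [olfvm,qjme] -> 8 lines: ztuo egvcw olfvm qjme pspm yjqk hyrg iasri
Final line count: 8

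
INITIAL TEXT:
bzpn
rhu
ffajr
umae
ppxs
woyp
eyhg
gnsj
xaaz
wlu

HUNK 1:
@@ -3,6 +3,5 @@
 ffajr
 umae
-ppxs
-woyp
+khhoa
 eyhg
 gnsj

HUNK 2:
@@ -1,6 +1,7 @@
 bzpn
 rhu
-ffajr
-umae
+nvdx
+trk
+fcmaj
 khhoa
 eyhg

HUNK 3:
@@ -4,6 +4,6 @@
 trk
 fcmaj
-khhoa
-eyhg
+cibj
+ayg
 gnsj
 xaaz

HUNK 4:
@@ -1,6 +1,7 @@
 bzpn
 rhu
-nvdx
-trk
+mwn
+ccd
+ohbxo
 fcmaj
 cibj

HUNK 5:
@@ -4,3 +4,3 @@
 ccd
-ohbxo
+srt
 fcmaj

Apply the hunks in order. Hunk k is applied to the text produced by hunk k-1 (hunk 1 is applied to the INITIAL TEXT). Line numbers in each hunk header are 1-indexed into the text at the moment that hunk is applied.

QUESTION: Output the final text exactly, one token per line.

Hunk 1: at line 3 remove [ppxs,woyp] add [khhoa] -> 9 lines: bzpn rhu ffajr umae khhoa eyhg gnsj xaaz wlu
Hunk 2: at line 1 remove [ffajr,umae] add [nvdx,trk,fcmaj] -> 10 lines: bzpn rhu nvdx trk fcmaj khhoa eyhg gnsj xaaz wlu
Hunk 3: at line 4 remove [khhoa,eyhg] add [cibj,ayg] -> 10 lines: bzpn rhu nvdx trk fcmaj cibj ayg gnsj xaaz wlu
Hunk 4: at line 1 remove [nvdx,trk] add [mwn,ccd,ohbxo] -> 11 lines: bzpn rhu mwn ccd ohbxo fcmaj cibj ayg gnsj xaaz wlu
Hunk 5: at line 4 remove [ohbxo] add [srt] -> 11 lines: bzpn rhu mwn ccd srt fcmaj cibj ayg gnsj xaaz wlu

Answer: bzpn
rhu
mwn
ccd
srt
fcmaj
cibj
ayg
gnsj
xaaz
wlu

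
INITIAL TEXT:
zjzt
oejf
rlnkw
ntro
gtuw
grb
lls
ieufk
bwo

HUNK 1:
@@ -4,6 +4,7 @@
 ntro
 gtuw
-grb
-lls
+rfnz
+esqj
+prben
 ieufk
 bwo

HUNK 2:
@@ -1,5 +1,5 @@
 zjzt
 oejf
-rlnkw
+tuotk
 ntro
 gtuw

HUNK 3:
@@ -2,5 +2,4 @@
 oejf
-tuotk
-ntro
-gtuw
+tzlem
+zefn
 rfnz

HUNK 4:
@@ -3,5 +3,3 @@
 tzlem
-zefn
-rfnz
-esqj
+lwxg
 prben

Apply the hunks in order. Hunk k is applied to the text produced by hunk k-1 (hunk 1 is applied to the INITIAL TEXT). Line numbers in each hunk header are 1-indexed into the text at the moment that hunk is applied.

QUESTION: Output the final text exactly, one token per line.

Hunk 1: at line 4 remove [grb,lls] add [rfnz,esqj,prben] -> 10 lines: zjzt oejf rlnkw ntro gtuw rfnz esqj prben ieufk bwo
Hunk 2: at line 1 remove [rlnkw] add [tuotk] -> 10 lines: zjzt oejf tuotk ntro gtuw rfnz esqj prben ieufk bwo
Hunk 3: at line 2 remove [tuotk,ntro,gtuw] add [tzlem,zefn] -> 9 lines: zjzt oejf tzlem zefn rfnz esqj prben ieufk bwo
Hunk 4: at line 3 remove [zefn,rfnz,esqj] add [lwxg] -> 7 lines: zjzt oejf tzlem lwxg prben ieufk bwo

Answer: zjzt
oejf
tzlem
lwxg
prben
ieufk
bwo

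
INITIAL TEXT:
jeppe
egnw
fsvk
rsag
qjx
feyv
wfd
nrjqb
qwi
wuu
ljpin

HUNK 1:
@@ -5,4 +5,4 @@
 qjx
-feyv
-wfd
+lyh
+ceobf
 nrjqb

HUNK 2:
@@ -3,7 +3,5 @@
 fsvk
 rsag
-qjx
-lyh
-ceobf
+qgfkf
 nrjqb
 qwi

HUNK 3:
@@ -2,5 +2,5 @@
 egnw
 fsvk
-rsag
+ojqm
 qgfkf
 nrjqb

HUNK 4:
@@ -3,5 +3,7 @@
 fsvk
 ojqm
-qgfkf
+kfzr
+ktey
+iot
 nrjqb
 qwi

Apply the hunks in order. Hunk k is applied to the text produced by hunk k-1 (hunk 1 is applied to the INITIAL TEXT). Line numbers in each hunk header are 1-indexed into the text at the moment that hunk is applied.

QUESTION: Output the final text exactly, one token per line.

Answer: jeppe
egnw
fsvk
ojqm
kfzr
ktey
iot
nrjqb
qwi
wuu
ljpin

Derivation:
Hunk 1: at line 5 remove [feyv,wfd] add [lyh,ceobf] -> 11 lines: jeppe egnw fsvk rsag qjx lyh ceobf nrjqb qwi wuu ljpin
Hunk 2: at line 3 remove [qjx,lyh,ceobf] add [qgfkf] -> 9 lines: jeppe egnw fsvk rsag qgfkf nrjqb qwi wuu ljpin
Hunk 3: at line 2 remove [rsag] add [ojqm] -> 9 lines: jeppe egnw fsvk ojqm qgfkf nrjqb qwi wuu ljpin
Hunk 4: at line 3 remove [qgfkf] add [kfzr,ktey,iot] -> 11 lines: jeppe egnw fsvk ojqm kfzr ktey iot nrjqb qwi wuu ljpin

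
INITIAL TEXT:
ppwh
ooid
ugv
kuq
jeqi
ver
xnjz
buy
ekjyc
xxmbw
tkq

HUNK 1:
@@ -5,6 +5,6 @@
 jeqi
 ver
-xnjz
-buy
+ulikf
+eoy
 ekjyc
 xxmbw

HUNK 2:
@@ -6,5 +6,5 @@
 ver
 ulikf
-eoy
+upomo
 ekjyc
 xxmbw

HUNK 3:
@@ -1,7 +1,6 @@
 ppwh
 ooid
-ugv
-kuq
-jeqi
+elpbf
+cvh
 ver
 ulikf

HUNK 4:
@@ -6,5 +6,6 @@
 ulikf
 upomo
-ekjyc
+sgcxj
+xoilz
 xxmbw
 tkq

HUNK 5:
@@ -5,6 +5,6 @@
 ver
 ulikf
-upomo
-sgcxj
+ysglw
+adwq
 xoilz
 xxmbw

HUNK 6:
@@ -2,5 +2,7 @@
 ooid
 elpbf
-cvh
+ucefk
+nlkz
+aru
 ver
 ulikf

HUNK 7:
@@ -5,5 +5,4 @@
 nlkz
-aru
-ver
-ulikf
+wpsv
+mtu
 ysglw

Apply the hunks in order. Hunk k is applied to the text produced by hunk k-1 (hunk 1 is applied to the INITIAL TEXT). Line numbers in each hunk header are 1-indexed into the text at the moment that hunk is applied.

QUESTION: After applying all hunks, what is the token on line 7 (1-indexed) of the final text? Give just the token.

Hunk 1: at line 5 remove [xnjz,buy] add [ulikf,eoy] -> 11 lines: ppwh ooid ugv kuq jeqi ver ulikf eoy ekjyc xxmbw tkq
Hunk 2: at line 6 remove [eoy] add [upomo] -> 11 lines: ppwh ooid ugv kuq jeqi ver ulikf upomo ekjyc xxmbw tkq
Hunk 3: at line 1 remove [ugv,kuq,jeqi] add [elpbf,cvh] -> 10 lines: ppwh ooid elpbf cvh ver ulikf upomo ekjyc xxmbw tkq
Hunk 4: at line 6 remove [ekjyc] add [sgcxj,xoilz] -> 11 lines: ppwh ooid elpbf cvh ver ulikf upomo sgcxj xoilz xxmbw tkq
Hunk 5: at line 5 remove [upomo,sgcxj] add [ysglw,adwq] -> 11 lines: ppwh ooid elpbf cvh ver ulikf ysglw adwq xoilz xxmbw tkq
Hunk 6: at line 2 remove [cvh] add [ucefk,nlkz,aru] -> 13 lines: ppwh ooid elpbf ucefk nlkz aru ver ulikf ysglw adwq xoilz xxmbw tkq
Hunk 7: at line 5 remove [aru,ver,ulikf] add [wpsv,mtu] -> 12 lines: ppwh ooid elpbf ucefk nlkz wpsv mtu ysglw adwq xoilz xxmbw tkq
Final line 7: mtu

Answer: mtu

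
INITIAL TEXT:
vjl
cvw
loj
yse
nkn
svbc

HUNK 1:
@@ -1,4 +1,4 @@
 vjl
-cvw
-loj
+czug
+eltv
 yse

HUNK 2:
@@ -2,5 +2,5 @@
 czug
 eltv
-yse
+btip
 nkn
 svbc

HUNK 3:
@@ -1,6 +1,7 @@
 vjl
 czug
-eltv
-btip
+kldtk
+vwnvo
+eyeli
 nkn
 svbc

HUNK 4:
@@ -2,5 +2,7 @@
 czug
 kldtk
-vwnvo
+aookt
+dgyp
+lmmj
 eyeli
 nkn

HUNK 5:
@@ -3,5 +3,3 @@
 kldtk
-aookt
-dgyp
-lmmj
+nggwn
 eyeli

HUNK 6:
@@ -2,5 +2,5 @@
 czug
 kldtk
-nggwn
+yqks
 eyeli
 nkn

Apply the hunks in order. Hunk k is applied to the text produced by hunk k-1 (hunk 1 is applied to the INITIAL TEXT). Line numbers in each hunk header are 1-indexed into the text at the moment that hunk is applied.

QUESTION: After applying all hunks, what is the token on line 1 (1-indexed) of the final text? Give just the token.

Hunk 1: at line 1 remove [cvw,loj] add [czug,eltv] -> 6 lines: vjl czug eltv yse nkn svbc
Hunk 2: at line 2 remove [yse] add [btip] -> 6 lines: vjl czug eltv btip nkn svbc
Hunk 3: at line 1 remove [eltv,btip] add [kldtk,vwnvo,eyeli] -> 7 lines: vjl czug kldtk vwnvo eyeli nkn svbc
Hunk 4: at line 2 remove [vwnvo] add [aookt,dgyp,lmmj] -> 9 lines: vjl czug kldtk aookt dgyp lmmj eyeli nkn svbc
Hunk 5: at line 3 remove [aookt,dgyp,lmmj] add [nggwn] -> 7 lines: vjl czug kldtk nggwn eyeli nkn svbc
Hunk 6: at line 2 remove [nggwn] add [yqks] -> 7 lines: vjl czug kldtk yqks eyeli nkn svbc
Final line 1: vjl

Answer: vjl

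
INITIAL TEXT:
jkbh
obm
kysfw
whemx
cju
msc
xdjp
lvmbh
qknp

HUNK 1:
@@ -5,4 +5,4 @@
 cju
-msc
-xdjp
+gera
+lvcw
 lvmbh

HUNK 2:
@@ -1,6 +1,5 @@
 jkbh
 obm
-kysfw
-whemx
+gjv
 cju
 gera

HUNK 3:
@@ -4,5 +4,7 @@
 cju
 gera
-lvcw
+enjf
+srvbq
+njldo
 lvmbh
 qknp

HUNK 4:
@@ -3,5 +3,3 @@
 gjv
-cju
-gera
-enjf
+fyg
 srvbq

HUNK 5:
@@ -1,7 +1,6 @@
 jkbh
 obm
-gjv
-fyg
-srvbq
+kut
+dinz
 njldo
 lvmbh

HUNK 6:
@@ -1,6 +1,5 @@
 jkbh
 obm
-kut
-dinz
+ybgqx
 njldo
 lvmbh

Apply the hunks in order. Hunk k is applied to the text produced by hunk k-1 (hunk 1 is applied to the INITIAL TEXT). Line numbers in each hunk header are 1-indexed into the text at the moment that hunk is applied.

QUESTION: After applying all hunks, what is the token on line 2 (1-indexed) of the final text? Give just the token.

Hunk 1: at line 5 remove [msc,xdjp] add [gera,lvcw] -> 9 lines: jkbh obm kysfw whemx cju gera lvcw lvmbh qknp
Hunk 2: at line 1 remove [kysfw,whemx] add [gjv] -> 8 lines: jkbh obm gjv cju gera lvcw lvmbh qknp
Hunk 3: at line 4 remove [lvcw] add [enjf,srvbq,njldo] -> 10 lines: jkbh obm gjv cju gera enjf srvbq njldo lvmbh qknp
Hunk 4: at line 3 remove [cju,gera,enjf] add [fyg] -> 8 lines: jkbh obm gjv fyg srvbq njldo lvmbh qknp
Hunk 5: at line 1 remove [gjv,fyg,srvbq] add [kut,dinz] -> 7 lines: jkbh obm kut dinz njldo lvmbh qknp
Hunk 6: at line 1 remove [kut,dinz] add [ybgqx] -> 6 lines: jkbh obm ybgqx njldo lvmbh qknp
Final line 2: obm

Answer: obm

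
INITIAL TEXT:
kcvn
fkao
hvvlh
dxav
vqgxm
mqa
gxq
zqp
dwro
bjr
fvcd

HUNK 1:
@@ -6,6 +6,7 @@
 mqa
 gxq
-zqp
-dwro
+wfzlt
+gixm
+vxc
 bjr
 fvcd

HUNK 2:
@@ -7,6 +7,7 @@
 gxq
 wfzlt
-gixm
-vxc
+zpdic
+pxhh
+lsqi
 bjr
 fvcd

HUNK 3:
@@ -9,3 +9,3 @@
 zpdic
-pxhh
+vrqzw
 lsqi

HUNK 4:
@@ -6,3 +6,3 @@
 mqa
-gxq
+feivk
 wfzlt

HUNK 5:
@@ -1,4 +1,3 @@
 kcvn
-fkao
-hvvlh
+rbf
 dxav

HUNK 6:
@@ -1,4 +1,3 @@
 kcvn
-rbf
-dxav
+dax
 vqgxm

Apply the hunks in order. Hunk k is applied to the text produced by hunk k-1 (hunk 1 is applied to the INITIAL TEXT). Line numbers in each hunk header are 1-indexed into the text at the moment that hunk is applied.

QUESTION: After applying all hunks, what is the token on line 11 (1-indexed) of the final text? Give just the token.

Hunk 1: at line 6 remove [zqp,dwro] add [wfzlt,gixm,vxc] -> 12 lines: kcvn fkao hvvlh dxav vqgxm mqa gxq wfzlt gixm vxc bjr fvcd
Hunk 2: at line 7 remove [gixm,vxc] add [zpdic,pxhh,lsqi] -> 13 lines: kcvn fkao hvvlh dxav vqgxm mqa gxq wfzlt zpdic pxhh lsqi bjr fvcd
Hunk 3: at line 9 remove [pxhh] add [vrqzw] -> 13 lines: kcvn fkao hvvlh dxav vqgxm mqa gxq wfzlt zpdic vrqzw lsqi bjr fvcd
Hunk 4: at line 6 remove [gxq] add [feivk] -> 13 lines: kcvn fkao hvvlh dxav vqgxm mqa feivk wfzlt zpdic vrqzw lsqi bjr fvcd
Hunk 5: at line 1 remove [fkao,hvvlh] add [rbf] -> 12 lines: kcvn rbf dxav vqgxm mqa feivk wfzlt zpdic vrqzw lsqi bjr fvcd
Hunk 6: at line 1 remove [rbf,dxav] add [dax] -> 11 lines: kcvn dax vqgxm mqa feivk wfzlt zpdic vrqzw lsqi bjr fvcd
Final line 11: fvcd

Answer: fvcd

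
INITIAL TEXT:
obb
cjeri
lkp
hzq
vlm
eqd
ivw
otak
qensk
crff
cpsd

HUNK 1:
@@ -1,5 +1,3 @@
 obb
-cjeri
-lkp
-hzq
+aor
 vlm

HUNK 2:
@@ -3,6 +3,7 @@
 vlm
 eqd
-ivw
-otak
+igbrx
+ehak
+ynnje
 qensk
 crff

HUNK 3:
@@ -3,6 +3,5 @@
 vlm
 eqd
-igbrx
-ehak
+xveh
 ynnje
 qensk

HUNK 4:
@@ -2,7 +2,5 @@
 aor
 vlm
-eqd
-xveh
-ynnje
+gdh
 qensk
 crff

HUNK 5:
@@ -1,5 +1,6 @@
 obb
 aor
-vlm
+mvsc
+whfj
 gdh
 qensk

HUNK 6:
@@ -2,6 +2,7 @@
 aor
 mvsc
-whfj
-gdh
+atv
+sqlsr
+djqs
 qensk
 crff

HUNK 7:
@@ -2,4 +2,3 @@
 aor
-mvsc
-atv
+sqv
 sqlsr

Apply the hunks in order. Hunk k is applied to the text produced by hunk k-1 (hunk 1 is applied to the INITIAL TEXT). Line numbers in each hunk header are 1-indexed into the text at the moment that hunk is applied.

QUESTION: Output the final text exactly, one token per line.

Answer: obb
aor
sqv
sqlsr
djqs
qensk
crff
cpsd

Derivation:
Hunk 1: at line 1 remove [cjeri,lkp,hzq] add [aor] -> 9 lines: obb aor vlm eqd ivw otak qensk crff cpsd
Hunk 2: at line 3 remove [ivw,otak] add [igbrx,ehak,ynnje] -> 10 lines: obb aor vlm eqd igbrx ehak ynnje qensk crff cpsd
Hunk 3: at line 3 remove [igbrx,ehak] add [xveh] -> 9 lines: obb aor vlm eqd xveh ynnje qensk crff cpsd
Hunk 4: at line 2 remove [eqd,xveh,ynnje] add [gdh] -> 7 lines: obb aor vlm gdh qensk crff cpsd
Hunk 5: at line 1 remove [vlm] add [mvsc,whfj] -> 8 lines: obb aor mvsc whfj gdh qensk crff cpsd
Hunk 6: at line 2 remove [whfj,gdh] add [atv,sqlsr,djqs] -> 9 lines: obb aor mvsc atv sqlsr djqs qensk crff cpsd
Hunk 7: at line 2 remove [mvsc,atv] add [sqv] -> 8 lines: obb aor sqv sqlsr djqs qensk crff cpsd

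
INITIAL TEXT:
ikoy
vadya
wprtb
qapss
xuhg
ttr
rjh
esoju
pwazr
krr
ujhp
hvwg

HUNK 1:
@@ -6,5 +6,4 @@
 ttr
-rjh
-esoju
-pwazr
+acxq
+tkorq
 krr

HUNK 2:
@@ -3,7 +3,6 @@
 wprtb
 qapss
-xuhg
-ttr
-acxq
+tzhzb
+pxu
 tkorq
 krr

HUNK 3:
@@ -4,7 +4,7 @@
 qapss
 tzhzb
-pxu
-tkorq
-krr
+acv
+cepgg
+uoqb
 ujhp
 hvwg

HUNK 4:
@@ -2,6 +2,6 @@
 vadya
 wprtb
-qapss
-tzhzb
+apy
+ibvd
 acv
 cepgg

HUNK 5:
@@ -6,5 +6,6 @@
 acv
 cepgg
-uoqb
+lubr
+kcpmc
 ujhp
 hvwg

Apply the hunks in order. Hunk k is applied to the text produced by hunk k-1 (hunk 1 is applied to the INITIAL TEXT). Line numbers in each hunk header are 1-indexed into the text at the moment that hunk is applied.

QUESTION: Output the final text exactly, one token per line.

Hunk 1: at line 6 remove [rjh,esoju,pwazr] add [acxq,tkorq] -> 11 lines: ikoy vadya wprtb qapss xuhg ttr acxq tkorq krr ujhp hvwg
Hunk 2: at line 3 remove [xuhg,ttr,acxq] add [tzhzb,pxu] -> 10 lines: ikoy vadya wprtb qapss tzhzb pxu tkorq krr ujhp hvwg
Hunk 3: at line 4 remove [pxu,tkorq,krr] add [acv,cepgg,uoqb] -> 10 lines: ikoy vadya wprtb qapss tzhzb acv cepgg uoqb ujhp hvwg
Hunk 4: at line 2 remove [qapss,tzhzb] add [apy,ibvd] -> 10 lines: ikoy vadya wprtb apy ibvd acv cepgg uoqb ujhp hvwg
Hunk 5: at line 6 remove [uoqb] add [lubr,kcpmc] -> 11 lines: ikoy vadya wprtb apy ibvd acv cepgg lubr kcpmc ujhp hvwg

Answer: ikoy
vadya
wprtb
apy
ibvd
acv
cepgg
lubr
kcpmc
ujhp
hvwg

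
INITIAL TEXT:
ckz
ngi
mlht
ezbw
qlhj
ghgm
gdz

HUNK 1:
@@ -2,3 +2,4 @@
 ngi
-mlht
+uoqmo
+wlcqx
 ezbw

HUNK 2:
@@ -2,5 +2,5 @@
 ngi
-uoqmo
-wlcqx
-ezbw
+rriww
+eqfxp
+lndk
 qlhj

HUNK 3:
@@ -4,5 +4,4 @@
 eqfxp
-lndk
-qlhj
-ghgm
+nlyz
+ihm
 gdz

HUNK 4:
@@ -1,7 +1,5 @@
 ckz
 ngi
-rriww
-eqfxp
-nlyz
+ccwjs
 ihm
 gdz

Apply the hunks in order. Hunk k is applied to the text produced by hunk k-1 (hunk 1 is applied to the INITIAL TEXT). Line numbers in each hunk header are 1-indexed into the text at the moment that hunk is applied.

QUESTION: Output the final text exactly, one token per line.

Answer: ckz
ngi
ccwjs
ihm
gdz

Derivation:
Hunk 1: at line 2 remove [mlht] add [uoqmo,wlcqx] -> 8 lines: ckz ngi uoqmo wlcqx ezbw qlhj ghgm gdz
Hunk 2: at line 2 remove [uoqmo,wlcqx,ezbw] add [rriww,eqfxp,lndk] -> 8 lines: ckz ngi rriww eqfxp lndk qlhj ghgm gdz
Hunk 3: at line 4 remove [lndk,qlhj,ghgm] add [nlyz,ihm] -> 7 lines: ckz ngi rriww eqfxp nlyz ihm gdz
Hunk 4: at line 1 remove [rriww,eqfxp,nlyz] add [ccwjs] -> 5 lines: ckz ngi ccwjs ihm gdz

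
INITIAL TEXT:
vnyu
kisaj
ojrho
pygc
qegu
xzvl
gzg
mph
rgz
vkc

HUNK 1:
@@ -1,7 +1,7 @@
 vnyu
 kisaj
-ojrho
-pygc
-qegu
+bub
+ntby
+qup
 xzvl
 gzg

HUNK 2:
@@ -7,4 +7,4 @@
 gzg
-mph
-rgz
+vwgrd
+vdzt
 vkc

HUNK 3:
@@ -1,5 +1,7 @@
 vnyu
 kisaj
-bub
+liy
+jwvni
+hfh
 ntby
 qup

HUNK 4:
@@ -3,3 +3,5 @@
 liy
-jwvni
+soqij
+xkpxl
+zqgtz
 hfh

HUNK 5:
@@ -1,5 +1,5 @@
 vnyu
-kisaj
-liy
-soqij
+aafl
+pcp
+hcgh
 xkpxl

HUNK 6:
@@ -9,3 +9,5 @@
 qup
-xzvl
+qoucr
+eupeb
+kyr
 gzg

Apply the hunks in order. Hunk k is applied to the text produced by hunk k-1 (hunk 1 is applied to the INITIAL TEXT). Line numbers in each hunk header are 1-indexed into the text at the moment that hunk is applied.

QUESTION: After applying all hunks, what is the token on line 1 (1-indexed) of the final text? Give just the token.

Hunk 1: at line 1 remove [ojrho,pygc,qegu] add [bub,ntby,qup] -> 10 lines: vnyu kisaj bub ntby qup xzvl gzg mph rgz vkc
Hunk 2: at line 7 remove [mph,rgz] add [vwgrd,vdzt] -> 10 lines: vnyu kisaj bub ntby qup xzvl gzg vwgrd vdzt vkc
Hunk 3: at line 1 remove [bub] add [liy,jwvni,hfh] -> 12 lines: vnyu kisaj liy jwvni hfh ntby qup xzvl gzg vwgrd vdzt vkc
Hunk 4: at line 3 remove [jwvni] add [soqij,xkpxl,zqgtz] -> 14 lines: vnyu kisaj liy soqij xkpxl zqgtz hfh ntby qup xzvl gzg vwgrd vdzt vkc
Hunk 5: at line 1 remove [kisaj,liy,soqij] add [aafl,pcp,hcgh] -> 14 lines: vnyu aafl pcp hcgh xkpxl zqgtz hfh ntby qup xzvl gzg vwgrd vdzt vkc
Hunk 6: at line 9 remove [xzvl] add [qoucr,eupeb,kyr] -> 16 lines: vnyu aafl pcp hcgh xkpxl zqgtz hfh ntby qup qoucr eupeb kyr gzg vwgrd vdzt vkc
Final line 1: vnyu

Answer: vnyu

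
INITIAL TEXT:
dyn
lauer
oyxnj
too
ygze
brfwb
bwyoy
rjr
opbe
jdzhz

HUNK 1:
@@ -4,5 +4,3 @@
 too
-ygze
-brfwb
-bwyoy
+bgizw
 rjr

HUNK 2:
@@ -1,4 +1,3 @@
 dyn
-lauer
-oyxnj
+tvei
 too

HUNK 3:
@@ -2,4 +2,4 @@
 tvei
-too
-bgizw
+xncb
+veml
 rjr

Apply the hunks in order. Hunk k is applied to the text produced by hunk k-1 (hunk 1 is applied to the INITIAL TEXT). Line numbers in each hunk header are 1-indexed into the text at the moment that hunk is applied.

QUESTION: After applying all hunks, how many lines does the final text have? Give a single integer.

Hunk 1: at line 4 remove [ygze,brfwb,bwyoy] add [bgizw] -> 8 lines: dyn lauer oyxnj too bgizw rjr opbe jdzhz
Hunk 2: at line 1 remove [lauer,oyxnj] add [tvei] -> 7 lines: dyn tvei too bgizw rjr opbe jdzhz
Hunk 3: at line 2 remove [too,bgizw] add [xncb,veml] -> 7 lines: dyn tvei xncb veml rjr opbe jdzhz
Final line count: 7

Answer: 7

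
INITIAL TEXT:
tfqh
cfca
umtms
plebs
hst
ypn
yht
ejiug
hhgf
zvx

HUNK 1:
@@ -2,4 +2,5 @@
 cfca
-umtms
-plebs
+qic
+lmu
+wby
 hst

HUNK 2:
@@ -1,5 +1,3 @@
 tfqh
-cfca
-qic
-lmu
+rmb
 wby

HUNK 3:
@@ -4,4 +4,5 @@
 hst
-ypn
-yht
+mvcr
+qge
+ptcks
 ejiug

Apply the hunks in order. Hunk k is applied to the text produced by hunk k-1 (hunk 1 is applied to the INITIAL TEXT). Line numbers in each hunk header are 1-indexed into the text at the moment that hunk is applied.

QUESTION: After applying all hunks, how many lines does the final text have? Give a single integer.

Hunk 1: at line 2 remove [umtms,plebs] add [qic,lmu,wby] -> 11 lines: tfqh cfca qic lmu wby hst ypn yht ejiug hhgf zvx
Hunk 2: at line 1 remove [cfca,qic,lmu] add [rmb] -> 9 lines: tfqh rmb wby hst ypn yht ejiug hhgf zvx
Hunk 3: at line 4 remove [ypn,yht] add [mvcr,qge,ptcks] -> 10 lines: tfqh rmb wby hst mvcr qge ptcks ejiug hhgf zvx
Final line count: 10

Answer: 10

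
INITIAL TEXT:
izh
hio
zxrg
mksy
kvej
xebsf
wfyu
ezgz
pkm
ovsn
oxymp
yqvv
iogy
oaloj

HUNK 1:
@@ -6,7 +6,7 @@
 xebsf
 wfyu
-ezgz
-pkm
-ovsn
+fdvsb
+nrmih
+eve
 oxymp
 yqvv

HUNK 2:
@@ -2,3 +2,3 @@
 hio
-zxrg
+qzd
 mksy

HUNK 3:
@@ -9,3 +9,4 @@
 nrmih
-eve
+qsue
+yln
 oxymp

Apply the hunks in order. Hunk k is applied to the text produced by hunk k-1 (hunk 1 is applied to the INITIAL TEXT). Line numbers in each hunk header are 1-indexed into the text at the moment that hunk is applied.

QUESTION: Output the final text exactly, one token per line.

Hunk 1: at line 6 remove [ezgz,pkm,ovsn] add [fdvsb,nrmih,eve] -> 14 lines: izh hio zxrg mksy kvej xebsf wfyu fdvsb nrmih eve oxymp yqvv iogy oaloj
Hunk 2: at line 2 remove [zxrg] add [qzd] -> 14 lines: izh hio qzd mksy kvej xebsf wfyu fdvsb nrmih eve oxymp yqvv iogy oaloj
Hunk 3: at line 9 remove [eve] add [qsue,yln] -> 15 lines: izh hio qzd mksy kvej xebsf wfyu fdvsb nrmih qsue yln oxymp yqvv iogy oaloj

Answer: izh
hio
qzd
mksy
kvej
xebsf
wfyu
fdvsb
nrmih
qsue
yln
oxymp
yqvv
iogy
oaloj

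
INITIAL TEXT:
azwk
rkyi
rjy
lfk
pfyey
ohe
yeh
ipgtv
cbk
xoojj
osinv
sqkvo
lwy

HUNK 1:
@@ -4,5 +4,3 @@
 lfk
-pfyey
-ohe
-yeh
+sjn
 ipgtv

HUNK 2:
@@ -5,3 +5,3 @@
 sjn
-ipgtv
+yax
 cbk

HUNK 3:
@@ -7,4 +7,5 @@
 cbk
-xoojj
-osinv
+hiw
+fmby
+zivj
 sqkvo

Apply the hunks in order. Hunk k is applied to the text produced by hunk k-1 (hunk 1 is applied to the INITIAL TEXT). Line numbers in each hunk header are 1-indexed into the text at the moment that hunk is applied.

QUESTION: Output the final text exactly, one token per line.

Hunk 1: at line 4 remove [pfyey,ohe,yeh] add [sjn] -> 11 lines: azwk rkyi rjy lfk sjn ipgtv cbk xoojj osinv sqkvo lwy
Hunk 2: at line 5 remove [ipgtv] add [yax] -> 11 lines: azwk rkyi rjy lfk sjn yax cbk xoojj osinv sqkvo lwy
Hunk 3: at line 7 remove [xoojj,osinv] add [hiw,fmby,zivj] -> 12 lines: azwk rkyi rjy lfk sjn yax cbk hiw fmby zivj sqkvo lwy

Answer: azwk
rkyi
rjy
lfk
sjn
yax
cbk
hiw
fmby
zivj
sqkvo
lwy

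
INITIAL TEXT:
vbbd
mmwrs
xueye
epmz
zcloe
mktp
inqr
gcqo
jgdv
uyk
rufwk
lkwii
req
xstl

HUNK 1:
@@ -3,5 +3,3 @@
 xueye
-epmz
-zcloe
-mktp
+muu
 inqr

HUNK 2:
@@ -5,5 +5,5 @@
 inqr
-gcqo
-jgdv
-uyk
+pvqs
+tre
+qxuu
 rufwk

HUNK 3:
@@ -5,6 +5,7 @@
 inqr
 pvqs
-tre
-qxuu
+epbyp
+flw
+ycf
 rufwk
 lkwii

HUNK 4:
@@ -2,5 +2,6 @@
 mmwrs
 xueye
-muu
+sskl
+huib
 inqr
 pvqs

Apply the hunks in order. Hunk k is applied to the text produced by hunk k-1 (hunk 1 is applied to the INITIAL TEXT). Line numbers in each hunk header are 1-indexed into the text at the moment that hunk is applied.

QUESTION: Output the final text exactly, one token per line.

Answer: vbbd
mmwrs
xueye
sskl
huib
inqr
pvqs
epbyp
flw
ycf
rufwk
lkwii
req
xstl

Derivation:
Hunk 1: at line 3 remove [epmz,zcloe,mktp] add [muu] -> 12 lines: vbbd mmwrs xueye muu inqr gcqo jgdv uyk rufwk lkwii req xstl
Hunk 2: at line 5 remove [gcqo,jgdv,uyk] add [pvqs,tre,qxuu] -> 12 lines: vbbd mmwrs xueye muu inqr pvqs tre qxuu rufwk lkwii req xstl
Hunk 3: at line 5 remove [tre,qxuu] add [epbyp,flw,ycf] -> 13 lines: vbbd mmwrs xueye muu inqr pvqs epbyp flw ycf rufwk lkwii req xstl
Hunk 4: at line 2 remove [muu] add [sskl,huib] -> 14 lines: vbbd mmwrs xueye sskl huib inqr pvqs epbyp flw ycf rufwk lkwii req xstl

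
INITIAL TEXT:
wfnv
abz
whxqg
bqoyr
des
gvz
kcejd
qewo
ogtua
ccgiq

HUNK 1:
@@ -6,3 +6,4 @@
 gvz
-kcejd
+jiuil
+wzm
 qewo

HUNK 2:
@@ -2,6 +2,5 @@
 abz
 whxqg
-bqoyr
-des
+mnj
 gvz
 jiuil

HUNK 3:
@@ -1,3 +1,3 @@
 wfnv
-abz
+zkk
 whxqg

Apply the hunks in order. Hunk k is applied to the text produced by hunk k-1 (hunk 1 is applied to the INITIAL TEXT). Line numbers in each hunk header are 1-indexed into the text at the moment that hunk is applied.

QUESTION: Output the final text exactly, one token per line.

Hunk 1: at line 6 remove [kcejd] add [jiuil,wzm] -> 11 lines: wfnv abz whxqg bqoyr des gvz jiuil wzm qewo ogtua ccgiq
Hunk 2: at line 2 remove [bqoyr,des] add [mnj] -> 10 lines: wfnv abz whxqg mnj gvz jiuil wzm qewo ogtua ccgiq
Hunk 3: at line 1 remove [abz] add [zkk] -> 10 lines: wfnv zkk whxqg mnj gvz jiuil wzm qewo ogtua ccgiq

Answer: wfnv
zkk
whxqg
mnj
gvz
jiuil
wzm
qewo
ogtua
ccgiq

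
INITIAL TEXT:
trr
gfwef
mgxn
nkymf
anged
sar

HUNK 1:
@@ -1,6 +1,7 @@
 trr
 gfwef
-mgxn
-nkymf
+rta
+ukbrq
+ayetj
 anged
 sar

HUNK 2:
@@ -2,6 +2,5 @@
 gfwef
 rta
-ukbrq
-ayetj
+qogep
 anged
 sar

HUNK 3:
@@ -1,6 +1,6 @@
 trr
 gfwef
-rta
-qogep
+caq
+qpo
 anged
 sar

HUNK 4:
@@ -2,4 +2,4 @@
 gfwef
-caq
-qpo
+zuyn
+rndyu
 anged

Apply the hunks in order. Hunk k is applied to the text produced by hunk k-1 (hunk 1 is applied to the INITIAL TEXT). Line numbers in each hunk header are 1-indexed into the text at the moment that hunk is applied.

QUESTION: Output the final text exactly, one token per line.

Answer: trr
gfwef
zuyn
rndyu
anged
sar

Derivation:
Hunk 1: at line 1 remove [mgxn,nkymf] add [rta,ukbrq,ayetj] -> 7 lines: trr gfwef rta ukbrq ayetj anged sar
Hunk 2: at line 2 remove [ukbrq,ayetj] add [qogep] -> 6 lines: trr gfwef rta qogep anged sar
Hunk 3: at line 1 remove [rta,qogep] add [caq,qpo] -> 6 lines: trr gfwef caq qpo anged sar
Hunk 4: at line 2 remove [caq,qpo] add [zuyn,rndyu] -> 6 lines: trr gfwef zuyn rndyu anged sar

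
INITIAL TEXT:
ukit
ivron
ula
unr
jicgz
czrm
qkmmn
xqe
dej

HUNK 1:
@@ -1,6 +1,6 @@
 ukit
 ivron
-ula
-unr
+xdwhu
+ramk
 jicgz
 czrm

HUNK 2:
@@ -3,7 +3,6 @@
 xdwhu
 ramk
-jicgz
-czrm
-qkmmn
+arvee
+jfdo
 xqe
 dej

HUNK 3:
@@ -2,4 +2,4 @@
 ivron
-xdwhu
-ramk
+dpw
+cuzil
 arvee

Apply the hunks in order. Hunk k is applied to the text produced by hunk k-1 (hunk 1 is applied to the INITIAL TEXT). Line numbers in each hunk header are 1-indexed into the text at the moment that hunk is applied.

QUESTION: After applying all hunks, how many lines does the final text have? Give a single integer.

Hunk 1: at line 1 remove [ula,unr] add [xdwhu,ramk] -> 9 lines: ukit ivron xdwhu ramk jicgz czrm qkmmn xqe dej
Hunk 2: at line 3 remove [jicgz,czrm,qkmmn] add [arvee,jfdo] -> 8 lines: ukit ivron xdwhu ramk arvee jfdo xqe dej
Hunk 3: at line 2 remove [xdwhu,ramk] add [dpw,cuzil] -> 8 lines: ukit ivron dpw cuzil arvee jfdo xqe dej
Final line count: 8

Answer: 8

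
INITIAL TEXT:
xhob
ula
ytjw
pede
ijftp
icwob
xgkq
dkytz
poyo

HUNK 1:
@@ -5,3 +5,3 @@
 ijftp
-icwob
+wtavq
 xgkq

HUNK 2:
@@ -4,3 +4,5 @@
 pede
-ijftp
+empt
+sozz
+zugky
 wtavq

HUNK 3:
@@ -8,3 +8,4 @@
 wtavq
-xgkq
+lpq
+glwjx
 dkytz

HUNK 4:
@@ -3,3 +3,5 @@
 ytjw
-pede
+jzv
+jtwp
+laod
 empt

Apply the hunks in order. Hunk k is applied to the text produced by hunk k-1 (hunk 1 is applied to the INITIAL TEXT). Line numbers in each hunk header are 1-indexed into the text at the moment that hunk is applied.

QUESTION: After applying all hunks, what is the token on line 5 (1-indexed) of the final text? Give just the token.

Answer: jtwp

Derivation:
Hunk 1: at line 5 remove [icwob] add [wtavq] -> 9 lines: xhob ula ytjw pede ijftp wtavq xgkq dkytz poyo
Hunk 2: at line 4 remove [ijftp] add [empt,sozz,zugky] -> 11 lines: xhob ula ytjw pede empt sozz zugky wtavq xgkq dkytz poyo
Hunk 3: at line 8 remove [xgkq] add [lpq,glwjx] -> 12 lines: xhob ula ytjw pede empt sozz zugky wtavq lpq glwjx dkytz poyo
Hunk 4: at line 3 remove [pede] add [jzv,jtwp,laod] -> 14 lines: xhob ula ytjw jzv jtwp laod empt sozz zugky wtavq lpq glwjx dkytz poyo
Final line 5: jtwp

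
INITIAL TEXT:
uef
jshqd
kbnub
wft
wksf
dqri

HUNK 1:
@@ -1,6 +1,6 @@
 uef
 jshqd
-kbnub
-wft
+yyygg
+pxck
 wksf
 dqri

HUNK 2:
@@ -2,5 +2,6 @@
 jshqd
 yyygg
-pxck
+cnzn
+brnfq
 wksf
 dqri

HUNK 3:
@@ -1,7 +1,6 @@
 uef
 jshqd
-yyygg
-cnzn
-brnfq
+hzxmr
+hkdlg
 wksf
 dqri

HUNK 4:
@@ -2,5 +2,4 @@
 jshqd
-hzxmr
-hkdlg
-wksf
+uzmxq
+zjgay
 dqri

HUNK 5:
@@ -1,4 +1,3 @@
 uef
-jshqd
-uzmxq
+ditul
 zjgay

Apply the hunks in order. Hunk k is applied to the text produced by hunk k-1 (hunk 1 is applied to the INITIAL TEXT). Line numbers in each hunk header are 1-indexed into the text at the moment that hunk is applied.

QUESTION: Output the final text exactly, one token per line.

Answer: uef
ditul
zjgay
dqri

Derivation:
Hunk 1: at line 1 remove [kbnub,wft] add [yyygg,pxck] -> 6 lines: uef jshqd yyygg pxck wksf dqri
Hunk 2: at line 2 remove [pxck] add [cnzn,brnfq] -> 7 lines: uef jshqd yyygg cnzn brnfq wksf dqri
Hunk 3: at line 1 remove [yyygg,cnzn,brnfq] add [hzxmr,hkdlg] -> 6 lines: uef jshqd hzxmr hkdlg wksf dqri
Hunk 4: at line 2 remove [hzxmr,hkdlg,wksf] add [uzmxq,zjgay] -> 5 lines: uef jshqd uzmxq zjgay dqri
Hunk 5: at line 1 remove [jshqd,uzmxq] add [ditul] -> 4 lines: uef ditul zjgay dqri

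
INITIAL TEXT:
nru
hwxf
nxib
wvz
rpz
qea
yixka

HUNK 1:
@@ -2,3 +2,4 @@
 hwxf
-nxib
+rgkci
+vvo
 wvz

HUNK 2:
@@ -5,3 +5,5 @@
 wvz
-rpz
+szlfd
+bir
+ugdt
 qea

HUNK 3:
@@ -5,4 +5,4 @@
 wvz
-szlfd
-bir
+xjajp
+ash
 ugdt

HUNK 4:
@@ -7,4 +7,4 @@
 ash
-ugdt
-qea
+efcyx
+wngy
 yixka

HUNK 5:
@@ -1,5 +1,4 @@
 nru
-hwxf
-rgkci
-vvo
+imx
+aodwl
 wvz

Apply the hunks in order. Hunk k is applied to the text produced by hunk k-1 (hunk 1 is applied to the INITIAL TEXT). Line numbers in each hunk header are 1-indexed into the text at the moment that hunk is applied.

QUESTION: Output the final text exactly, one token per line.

Answer: nru
imx
aodwl
wvz
xjajp
ash
efcyx
wngy
yixka

Derivation:
Hunk 1: at line 2 remove [nxib] add [rgkci,vvo] -> 8 lines: nru hwxf rgkci vvo wvz rpz qea yixka
Hunk 2: at line 5 remove [rpz] add [szlfd,bir,ugdt] -> 10 lines: nru hwxf rgkci vvo wvz szlfd bir ugdt qea yixka
Hunk 3: at line 5 remove [szlfd,bir] add [xjajp,ash] -> 10 lines: nru hwxf rgkci vvo wvz xjajp ash ugdt qea yixka
Hunk 4: at line 7 remove [ugdt,qea] add [efcyx,wngy] -> 10 lines: nru hwxf rgkci vvo wvz xjajp ash efcyx wngy yixka
Hunk 5: at line 1 remove [hwxf,rgkci,vvo] add [imx,aodwl] -> 9 lines: nru imx aodwl wvz xjajp ash efcyx wngy yixka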